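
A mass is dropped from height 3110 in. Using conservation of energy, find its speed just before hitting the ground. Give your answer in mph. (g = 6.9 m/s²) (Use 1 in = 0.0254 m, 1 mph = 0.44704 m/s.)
Convert to SI: h = 78.994 m
mgh = ½mv² ⇒ v = √(2gh) = √(2·6.9·78.994) = 33.0169 m/s = 73.86 mph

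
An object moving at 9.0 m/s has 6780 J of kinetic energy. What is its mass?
m = 2·KE/v² = 2·6780/(9.0)² = 167.4 kg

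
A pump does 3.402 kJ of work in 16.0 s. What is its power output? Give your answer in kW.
Convert to SI: W = 3402.0 J, t = 16.0 s
P = W/t = 3402.0/16.0 = 212.625 W = 0.2126 kW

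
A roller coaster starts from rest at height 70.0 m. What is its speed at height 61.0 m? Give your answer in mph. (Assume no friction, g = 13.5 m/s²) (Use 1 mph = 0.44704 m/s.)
mgh₁ = mgh₂ + ½mv² ⇒ v = √(2g(h₁−h₂)) = √(2·13.5·9.0) = 15.5885 m/s = 34.87 mph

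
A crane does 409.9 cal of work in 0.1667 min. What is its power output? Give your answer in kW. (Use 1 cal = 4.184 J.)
Convert to SI: W = 1715.02 J, t = 10.002 s
P = W/t = 1715.02/10.002 = 171.468 W = 0.1715 kW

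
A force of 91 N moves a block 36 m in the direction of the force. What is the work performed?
W = F·d = (91)(36) = 3276 J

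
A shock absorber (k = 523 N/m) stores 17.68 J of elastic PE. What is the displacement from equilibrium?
x = √(2·PE/k) = √(2·17.68/523) = 0.26 m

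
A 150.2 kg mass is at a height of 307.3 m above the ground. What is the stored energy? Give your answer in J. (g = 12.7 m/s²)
PE = mgh = (150.2)(12.7)(307.3) = 586200 J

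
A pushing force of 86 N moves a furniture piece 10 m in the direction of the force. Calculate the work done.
W = F·d = (86)(10) = 860.0 J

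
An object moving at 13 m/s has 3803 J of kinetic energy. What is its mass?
m = 2·KE/v² = 2·3803/(13)² = 45.01 kg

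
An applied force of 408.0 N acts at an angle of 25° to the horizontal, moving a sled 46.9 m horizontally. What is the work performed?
W = F·d·cosθ = (408.0)(46.9)cos(25°) = 17340 J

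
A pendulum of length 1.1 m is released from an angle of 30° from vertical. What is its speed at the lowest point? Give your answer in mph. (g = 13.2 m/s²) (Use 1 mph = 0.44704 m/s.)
h = L(1 − cosθ) = 1.1(1 − cos30°) = 0.147372 m
v = √(2gh) = √(2·13.2·0.147372) = 1.97247 m/s = 4.412 mph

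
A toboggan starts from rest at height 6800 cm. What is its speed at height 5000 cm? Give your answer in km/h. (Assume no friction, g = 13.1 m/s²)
Convert to SI: h₁−h₂ = 18.0 m
mgh₁ = mgh₂ + ½mv² ⇒ v = √(2g(h₁−h₂)) = √(2·13.1·18.0) = 21.7164 m/s = 78.18 km/h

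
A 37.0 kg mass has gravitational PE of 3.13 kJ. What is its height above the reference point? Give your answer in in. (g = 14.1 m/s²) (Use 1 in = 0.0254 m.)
Convert to SI: m = 37.0 kg, PE = 3130.0 J
h = PE/(mg) = 3130.0/(37.0·14.1) = 5.99962 m = 236.2 in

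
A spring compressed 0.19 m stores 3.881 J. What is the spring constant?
k = 2·PE/x² = 2·3.881/(0.19)² = 215.0 N/m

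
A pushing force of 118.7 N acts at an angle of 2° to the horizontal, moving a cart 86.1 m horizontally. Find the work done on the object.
W = F·d·cosθ = (118.7)(86.1)cos(2°) = 10210 J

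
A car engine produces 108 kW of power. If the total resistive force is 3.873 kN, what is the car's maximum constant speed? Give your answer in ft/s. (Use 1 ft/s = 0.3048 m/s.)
Convert to SI: F = 3873.0 N
P = Fv ⇒ v = P/F = 108000 W/3873.0 N = 27.8854 m/s = 91.49 ft/s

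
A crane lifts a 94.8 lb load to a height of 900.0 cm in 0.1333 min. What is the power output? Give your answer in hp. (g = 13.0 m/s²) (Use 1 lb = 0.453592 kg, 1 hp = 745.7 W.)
Convert to SI: m = 43.0005 kg, h = 9.0 m, t = 7.998 s
P = mgh/t = (43.0005)(13.0)(9.0)/7.998 = 629.04 W = 0.8436 hp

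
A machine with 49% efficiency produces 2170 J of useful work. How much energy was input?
W_in = W_out/η = 2170/0.49 = 4429 J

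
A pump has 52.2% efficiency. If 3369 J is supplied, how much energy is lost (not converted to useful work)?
W_lost = W_in(1 − η) = 3369·(1 − 0.522) = 1610 J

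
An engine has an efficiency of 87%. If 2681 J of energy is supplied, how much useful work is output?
W_out = η·W_in = 0.87·2681 = 2332.47 J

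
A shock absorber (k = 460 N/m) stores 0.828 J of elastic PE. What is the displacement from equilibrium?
x = √(2·PE/k) = √(2·0.828/460) = 0.06 m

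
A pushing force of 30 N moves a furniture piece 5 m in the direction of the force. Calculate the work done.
W = F·d = (30)(5) = 150.0 J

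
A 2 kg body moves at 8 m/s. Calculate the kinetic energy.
KE = ½mv² = ½(2)(8)² = 64.0 J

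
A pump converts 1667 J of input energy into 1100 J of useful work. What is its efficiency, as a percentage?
η = W_out/W_in = 1100/1667 = 65.99%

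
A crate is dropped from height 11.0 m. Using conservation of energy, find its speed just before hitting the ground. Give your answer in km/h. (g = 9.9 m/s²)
mgh = ½mv² ⇒ v = √(2gh) = √(2·9.9·11.0) = 14.758 m/s = 53.13 km/h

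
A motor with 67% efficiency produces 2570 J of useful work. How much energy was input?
W_in = W_out/η = 2570/0.67 = 3836 J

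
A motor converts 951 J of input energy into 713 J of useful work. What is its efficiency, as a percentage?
η = W_out/W_in = 713/951 = 74.97%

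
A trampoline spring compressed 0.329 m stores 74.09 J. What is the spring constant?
k = 2·PE/x² = 2·74.09/(0.329)² = 1369 N/m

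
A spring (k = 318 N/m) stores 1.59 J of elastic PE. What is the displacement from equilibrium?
x = √(2·PE/k) = √(2·1.59/318) = 0.1 m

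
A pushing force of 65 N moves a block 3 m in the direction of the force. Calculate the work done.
W = F·d = (65)(3) = 195.0 J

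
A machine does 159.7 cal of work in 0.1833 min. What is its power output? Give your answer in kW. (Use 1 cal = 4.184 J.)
Convert to SI: W = 668.185 J, t = 10.998 s
P = W/t = 668.185/10.998 = 60.7551 W = 0.06076 kW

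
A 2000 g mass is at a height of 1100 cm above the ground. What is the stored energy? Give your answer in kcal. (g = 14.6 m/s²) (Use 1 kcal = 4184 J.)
Convert to SI: m = 2.0 kg, h = 11.0 m
PE = mgh = (2.0)(14.6)(11.0) = 321.2 J = 0.07677 kcal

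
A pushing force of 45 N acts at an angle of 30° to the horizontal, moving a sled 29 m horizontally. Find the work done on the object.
W = F·d·cosθ = (45)(29)cos(30°) = 1130 J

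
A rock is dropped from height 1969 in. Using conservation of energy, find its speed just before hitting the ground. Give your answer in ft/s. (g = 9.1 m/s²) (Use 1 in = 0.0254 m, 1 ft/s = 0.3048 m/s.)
Convert to SI: h = 50.0126 m
mgh = ½mv² ⇒ v = √(2gh) = √(2·9.1·50.0126) = 30.17 m/s = 98.98 ft/s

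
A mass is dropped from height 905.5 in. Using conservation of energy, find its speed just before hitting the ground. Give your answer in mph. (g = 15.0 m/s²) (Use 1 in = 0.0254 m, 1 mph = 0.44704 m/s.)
Convert to SI: h = 22.9997 m
mgh = ½mv² ⇒ v = √(2gh) = √(2·15.0·22.9997) = 26.2677 m/s = 58.76 mph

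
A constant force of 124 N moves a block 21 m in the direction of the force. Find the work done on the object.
W = F·d = (124)(21) = 2604 J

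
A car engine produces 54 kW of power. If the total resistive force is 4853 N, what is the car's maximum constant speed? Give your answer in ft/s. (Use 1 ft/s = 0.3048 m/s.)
P = Fv ⇒ v = P/F = 54000 W/4853.0 N = 11.1271 m/s = 36.51 ft/s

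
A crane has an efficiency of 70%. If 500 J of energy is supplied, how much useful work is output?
W_out = η·W_in = 0.7·500 = 350.0 J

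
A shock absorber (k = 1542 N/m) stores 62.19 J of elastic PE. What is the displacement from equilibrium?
x = √(2·PE/k) = √(2·62.19/1542) = 0.284 m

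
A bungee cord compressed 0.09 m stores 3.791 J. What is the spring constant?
k = 2·PE/x² = 2·3.791/(0.09)² = 936.0 N/m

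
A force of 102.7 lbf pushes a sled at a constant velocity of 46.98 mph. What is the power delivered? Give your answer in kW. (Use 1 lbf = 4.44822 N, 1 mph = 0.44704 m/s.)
Convert to SI: F = 456.832 N, v = 21.0019 m/s
P = Fv = (456.832)(21.0019) = 9594.36 W = 9.594 kW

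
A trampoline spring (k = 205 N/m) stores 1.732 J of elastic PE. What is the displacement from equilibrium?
x = √(2·PE/k) = √(2·1.732/205) = 0.13 m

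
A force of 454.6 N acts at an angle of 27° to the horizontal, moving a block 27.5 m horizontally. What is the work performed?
W = F·d·cosθ = (454.6)(27.5)cos(27°) = 11140 J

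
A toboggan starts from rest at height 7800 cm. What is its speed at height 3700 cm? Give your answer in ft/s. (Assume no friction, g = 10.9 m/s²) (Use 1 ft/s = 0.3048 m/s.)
Convert to SI: h₁−h₂ = 41.0 m
mgh₁ = mgh₂ + ½mv² ⇒ v = √(2g(h₁−h₂)) = √(2·10.9·41.0) = 29.8965 m/s = 98.09 ft/s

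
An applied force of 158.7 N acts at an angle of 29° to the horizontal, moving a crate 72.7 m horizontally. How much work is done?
W = F·d·cosθ = (158.7)(72.7)cos(29°) = 10090 J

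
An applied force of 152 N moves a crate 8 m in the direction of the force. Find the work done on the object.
W = F·d = (152)(8) = 1216 J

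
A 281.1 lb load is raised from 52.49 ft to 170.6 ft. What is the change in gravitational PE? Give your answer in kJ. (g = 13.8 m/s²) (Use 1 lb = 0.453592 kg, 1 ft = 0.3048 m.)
Convert to SI: m = 127.505 kg, Δh = 35.9999 m
ΔPE = mgΔh = (127.505)(13.8)(35.9999) = 63344.2 J = 63.34 kJ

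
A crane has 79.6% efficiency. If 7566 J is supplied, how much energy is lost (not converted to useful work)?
W_lost = W_in(1 − η) = 7566·(1 − 0.796) = 1543 J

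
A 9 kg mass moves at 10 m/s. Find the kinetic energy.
KE = ½mv² = ½(9)(10)² = 450.0 J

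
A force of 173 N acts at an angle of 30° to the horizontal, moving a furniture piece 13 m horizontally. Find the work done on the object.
W = F·d·cosθ = (173)(13)cos(30°) = 1948 J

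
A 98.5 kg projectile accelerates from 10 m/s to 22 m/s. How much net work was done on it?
W = ΔKE = ½m(v₂² − v₁²) = ½(98.5)(22² − 10²) = 18912.0 J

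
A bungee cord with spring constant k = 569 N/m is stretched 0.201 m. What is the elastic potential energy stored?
PE = ½kx² = ½(569)(0.201)² = 11.49 J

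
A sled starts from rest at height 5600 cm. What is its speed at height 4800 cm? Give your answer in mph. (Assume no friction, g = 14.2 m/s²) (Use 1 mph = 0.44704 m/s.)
Convert to SI: h₁−h₂ = 8.0 m
mgh₁ = mgh₂ + ½mv² ⇒ v = √(2g(h₁−h₂)) = √(2·14.2·8.0) = 15.0732 m/s = 33.72 mph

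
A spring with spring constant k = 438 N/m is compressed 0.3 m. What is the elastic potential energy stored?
PE = ½kx² = ½(438)(0.3)² = 19.71 J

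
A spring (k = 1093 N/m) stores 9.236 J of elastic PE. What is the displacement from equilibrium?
x = √(2·PE/k) = √(2·9.236/1093) = 0.13 m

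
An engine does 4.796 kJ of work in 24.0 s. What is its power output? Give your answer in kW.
Convert to SI: W = 4796.0 J, t = 24.0 s
P = W/t = 4796.0/24.0 = 199.833 W = 0.1998 kW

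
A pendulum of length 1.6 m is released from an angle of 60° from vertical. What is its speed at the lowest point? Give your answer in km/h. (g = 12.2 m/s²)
h = L(1 − cosθ) = 1.6(1 − cos60°) = 0.8 m
v = √(2gh) = √(2·12.2·0.8) = 4.41814 m/s = 15.91 km/h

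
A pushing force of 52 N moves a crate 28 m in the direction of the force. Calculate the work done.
W = F·d = (52)(28) = 1456 J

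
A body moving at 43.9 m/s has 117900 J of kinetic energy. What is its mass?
m = 2·KE/v² = 2·117900/(43.9)² = 122.4 kg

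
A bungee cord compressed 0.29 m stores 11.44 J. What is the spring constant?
k = 2·PE/x² = 2·11.44/(0.29)² = 272.1 N/m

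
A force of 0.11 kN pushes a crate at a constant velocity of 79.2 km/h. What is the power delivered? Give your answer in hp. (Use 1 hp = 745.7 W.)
Convert to SI: F = 110.0 N, v = 22.0 m/s
P = Fv = (110.0)(22.0) = 2420.0 W = 3.245 hp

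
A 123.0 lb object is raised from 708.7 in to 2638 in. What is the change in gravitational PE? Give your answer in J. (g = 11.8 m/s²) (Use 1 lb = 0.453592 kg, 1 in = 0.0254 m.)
Convert to SI: m = 55.7918 kg, Δh = 49.0042 m
ΔPE = mgΔh = (55.7918)(11.8)(49.0042) = 32260 J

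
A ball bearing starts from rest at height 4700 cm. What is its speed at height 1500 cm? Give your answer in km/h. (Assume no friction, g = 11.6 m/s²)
Convert to SI: h₁−h₂ = 32.0 m
mgh₁ = mgh₂ + ½mv² ⇒ v = √(2g(h₁−h₂)) = √(2·11.6·32.0) = 27.247 m/s = 98.09 km/h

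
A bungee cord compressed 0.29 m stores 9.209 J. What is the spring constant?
k = 2·PE/x² = 2·9.209/(0.29)² = 219.0 N/m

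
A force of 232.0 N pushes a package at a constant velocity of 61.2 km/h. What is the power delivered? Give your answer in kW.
Convert to SI: F = 232.0 N, v = 17.0 m/s
P = Fv = (232.0)(17.0) = 3944.0 W = 3.944 kW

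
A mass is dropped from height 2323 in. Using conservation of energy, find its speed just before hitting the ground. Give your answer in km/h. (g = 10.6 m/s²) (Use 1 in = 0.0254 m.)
Convert to SI: h = 59.0042 m
mgh = ½mv² ⇒ v = √(2gh) = √(2·10.6·59.0042) = 35.3679 m/s = 127.3 km/h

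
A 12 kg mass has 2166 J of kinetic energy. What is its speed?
v = √(2·KE/m) = √(2·2166/12) = 19.0 m/s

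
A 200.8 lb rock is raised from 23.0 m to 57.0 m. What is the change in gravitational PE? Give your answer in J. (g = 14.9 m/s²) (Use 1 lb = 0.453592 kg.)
Convert to SI: m = 91.0813 kg, Δh = 34.0 m
ΔPE = mgΔh = (91.0813)(14.9)(34.0) = 46140 J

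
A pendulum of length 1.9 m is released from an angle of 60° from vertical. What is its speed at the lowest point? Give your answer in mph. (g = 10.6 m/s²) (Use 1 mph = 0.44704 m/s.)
h = L(1 − cosθ) = 1.9(1 − cos60°) = 0.95 m
v = √(2gh) = √(2·10.6·0.95) = 4.48776 m/s = 10.04 mph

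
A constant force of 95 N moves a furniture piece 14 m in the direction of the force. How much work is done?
W = F·d = (95)(14) = 1330 J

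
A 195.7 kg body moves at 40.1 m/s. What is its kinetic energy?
KE = ½mv² = ½(195.7)(40.1)² = 157300 J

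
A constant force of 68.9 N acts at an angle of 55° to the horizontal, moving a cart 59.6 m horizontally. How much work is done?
W = F·d·cosθ = (68.9)(59.6)cos(55°) = 2355 J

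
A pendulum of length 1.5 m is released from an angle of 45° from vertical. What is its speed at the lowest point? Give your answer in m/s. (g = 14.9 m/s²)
h = L(1 − cosθ) = 1.5(1 − cos45°) = 0.43934 m
v = √(2gh) = √(2·14.9·0.43934) = 3.618 m/s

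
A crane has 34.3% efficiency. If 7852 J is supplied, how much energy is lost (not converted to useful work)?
W_lost = W_in(1 − η) = 7852·(1 − 0.343) = 5159 J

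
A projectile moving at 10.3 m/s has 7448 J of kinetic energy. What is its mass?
m = 2·KE/v² = 2·7448/(10.3)² = 140.4 kg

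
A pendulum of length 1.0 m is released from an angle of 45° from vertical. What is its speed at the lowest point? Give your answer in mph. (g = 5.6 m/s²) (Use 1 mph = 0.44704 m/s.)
h = L(1 − cosθ) = 1.0(1 − cos45°) = 0.292893 m
v = √(2gh) = √(2·5.6·0.292893) = 1.81119 m/s = 4.052 mph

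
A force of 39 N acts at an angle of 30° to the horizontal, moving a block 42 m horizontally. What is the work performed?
W = F·d·cosθ = (39)(42)cos(30°) = 1419 J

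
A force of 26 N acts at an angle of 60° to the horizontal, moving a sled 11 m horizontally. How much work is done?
W = F·d·cosθ = (26)(11)cos(60°) = 143.0 J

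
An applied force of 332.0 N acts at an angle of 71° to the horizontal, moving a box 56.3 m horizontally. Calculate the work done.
W = F·d·cosθ = (332.0)(56.3)cos(71°) = 6085 J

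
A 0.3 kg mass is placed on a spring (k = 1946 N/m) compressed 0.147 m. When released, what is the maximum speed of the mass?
½kx² = ½mv² ⇒ v = x√(k/m) = (0.147)√(1946/0.3) = 11.84 m/s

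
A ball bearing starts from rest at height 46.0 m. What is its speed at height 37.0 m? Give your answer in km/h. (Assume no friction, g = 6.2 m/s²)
mgh₁ = mgh₂ + ½mv² ⇒ v = √(2g(h₁−h₂)) = √(2·6.2·9.0) = 10.5641 m/s = 38.03 km/h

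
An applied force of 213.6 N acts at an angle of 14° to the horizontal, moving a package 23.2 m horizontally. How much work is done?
W = F·d·cosθ = (213.6)(23.2)cos(14°) = 4808 J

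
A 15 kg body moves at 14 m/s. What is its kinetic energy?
KE = ½mv² = ½(15)(14)² = 1470.0 J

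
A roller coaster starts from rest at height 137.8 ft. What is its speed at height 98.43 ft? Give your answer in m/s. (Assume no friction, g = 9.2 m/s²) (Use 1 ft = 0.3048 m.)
Convert to SI: h₁−h₂ = 12.0 m
mgh₁ = mgh₂ + ½mv² ⇒ v = √(2g(h₁−h₂)) = √(2·9.2·12.0) = 14.86 m/s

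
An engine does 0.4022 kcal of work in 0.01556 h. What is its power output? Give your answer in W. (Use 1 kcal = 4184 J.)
Convert to SI: W = 1682.8 J, t = 56.016 s
P = W/t = 1682.8/56.016 = 30.04 W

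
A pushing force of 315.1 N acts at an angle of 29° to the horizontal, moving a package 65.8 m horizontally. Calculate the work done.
W = F·d·cosθ = (315.1)(65.8)cos(29°) = 18130 J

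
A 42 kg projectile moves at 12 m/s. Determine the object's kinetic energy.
KE = ½mv² = ½(42)(12)² = 3024.0 J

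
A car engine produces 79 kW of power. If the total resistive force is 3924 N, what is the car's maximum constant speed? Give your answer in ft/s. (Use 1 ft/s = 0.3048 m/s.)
P = Fv ⇒ v = P/F = 79000 W/3924.0 N = 20.1325 m/s = 66.05 ft/s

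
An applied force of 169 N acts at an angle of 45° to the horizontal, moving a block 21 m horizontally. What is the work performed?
W = F·d·cosθ = (169)(21)cos(45°) = 2510 J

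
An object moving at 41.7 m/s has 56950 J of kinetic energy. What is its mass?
m = 2·KE/v² = 2·56950/(41.7)² = 65.5 kg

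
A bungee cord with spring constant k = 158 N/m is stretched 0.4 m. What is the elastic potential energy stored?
PE = ½kx² = ½(158)(0.4)² = 12.64 J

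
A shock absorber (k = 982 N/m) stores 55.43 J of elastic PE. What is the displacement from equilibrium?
x = √(2·PE/k) = √(2·55.43/982) = 0.336 m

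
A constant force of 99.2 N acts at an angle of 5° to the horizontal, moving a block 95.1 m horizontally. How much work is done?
W = F·d·cosθ = (99.2)(95.1)cos(5°) = 9398 J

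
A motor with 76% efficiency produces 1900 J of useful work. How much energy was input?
W_in = W_out/η = 1900/0.76 = 2500 J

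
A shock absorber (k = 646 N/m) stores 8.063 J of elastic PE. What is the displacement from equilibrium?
x = √(2·PE/k) = √(2·8.063/646) = 0.158 m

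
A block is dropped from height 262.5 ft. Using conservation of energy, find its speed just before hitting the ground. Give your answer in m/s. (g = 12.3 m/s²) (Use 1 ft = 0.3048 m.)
Convert to SI: h = 80.01 m
mgh = ½mv² ⇒ v = √(2gh) = √(2·12.3·80.01) = 44.36 m/s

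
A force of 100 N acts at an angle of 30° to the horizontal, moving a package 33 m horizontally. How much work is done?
W = F·d·cosθ = (100)(33)cos(30°) = 2858 J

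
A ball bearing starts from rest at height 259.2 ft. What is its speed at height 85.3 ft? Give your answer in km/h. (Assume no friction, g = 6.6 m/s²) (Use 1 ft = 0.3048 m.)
Convert to SI: h₁−h₂ = 53.0047 m
mgh₁ = mgh₂ + ½mv² ⇒ v = √(2g(h₁−h₂)) = √(2·6.6·53.0047) = 26.4511 m/s = 95.22 km/h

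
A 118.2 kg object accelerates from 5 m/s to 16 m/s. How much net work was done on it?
W = ΔKE = ½m(v₂² − v₁²) = ½(118.2)(16² − 5²) = 13652.1 J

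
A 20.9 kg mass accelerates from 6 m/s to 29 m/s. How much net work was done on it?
W = ΔKE = ½m(v₂² − v₁²) = ½(20.9)(29² − 6²) = 8412.25 J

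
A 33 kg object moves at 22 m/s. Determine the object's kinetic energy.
KE = ½mv² = ½(33)(22)² = 7986.0 J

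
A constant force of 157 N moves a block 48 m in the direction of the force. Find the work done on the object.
W = F·d = (157)(48) = 7536 J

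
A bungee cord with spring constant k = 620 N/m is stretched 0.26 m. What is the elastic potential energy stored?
PE = ½kx² = ½(620)(0.26)² = 20.96 J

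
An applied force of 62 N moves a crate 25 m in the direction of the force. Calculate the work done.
W = F·d = (62)(25) = 1550 J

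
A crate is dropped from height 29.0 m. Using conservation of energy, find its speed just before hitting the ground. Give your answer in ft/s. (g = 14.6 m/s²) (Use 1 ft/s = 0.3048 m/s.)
mgh = ½mv² ⇒ v = √(2gh) = √(2·14.6·29.0) = 29.0998 m/s = 95.47 ft/s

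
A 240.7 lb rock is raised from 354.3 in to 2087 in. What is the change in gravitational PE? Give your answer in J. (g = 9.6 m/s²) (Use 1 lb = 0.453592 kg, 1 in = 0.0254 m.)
Convert to SI: m = 109.18 kg, Δh = 44.0106 m
ΔPE = mgΔh = (109.18)(9.6)(44.0106) = 46130 J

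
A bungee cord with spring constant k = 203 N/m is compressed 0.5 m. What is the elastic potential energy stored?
PE = ½kx² = ½(203)(0.5)² = 25.38 J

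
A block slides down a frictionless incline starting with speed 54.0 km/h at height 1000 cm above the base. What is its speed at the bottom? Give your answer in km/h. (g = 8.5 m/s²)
Convert to SI: v₀ = 15.0 m/s, h = 10.0 m
½mv₀² + mgh = ½mv² ⇒ v = √(v₀² + 2gh) = √(15.0² + 2·8.5·10.0) = 19.8746 m/s = 71.55 km/h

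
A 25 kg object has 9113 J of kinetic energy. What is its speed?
v = √(2·KE/m) = √(2·9113/25) = 27.0 m/s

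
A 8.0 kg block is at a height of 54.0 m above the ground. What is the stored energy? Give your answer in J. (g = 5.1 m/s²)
PE = mgh = (8.0)(5.1)(54.0) = 2203 J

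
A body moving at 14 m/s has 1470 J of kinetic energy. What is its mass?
m = 2·KE/v² = 2·1470/(14)² = 15.0 kg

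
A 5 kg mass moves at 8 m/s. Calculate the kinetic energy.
KE = ½mv² = ½(5)(8)² = 160.0 J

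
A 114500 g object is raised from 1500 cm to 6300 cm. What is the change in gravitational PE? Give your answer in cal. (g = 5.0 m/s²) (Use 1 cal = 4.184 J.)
Convert to SI: m = 114.5 kg, Δh = 48.0 m
ΔPE = mgΔh = (114.5)(5.0)(48.0) = 27480.0 J = 6568 cal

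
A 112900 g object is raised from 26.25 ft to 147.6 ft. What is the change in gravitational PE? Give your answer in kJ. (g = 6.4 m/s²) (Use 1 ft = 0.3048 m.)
Convert to SI: m = 112.9 kg, Δh = 36.9875 m
ΔPE = mgΔh = (112.9)(6.4)(36.9875) = 26725.7 J = 26.73 kJ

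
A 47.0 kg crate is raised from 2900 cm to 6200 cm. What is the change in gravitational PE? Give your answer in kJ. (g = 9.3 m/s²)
Convert to SI: m = 47.0 kg, Δh = 33.0 m
ΔPE = mgΔh = (47.0)(9.3)(33.0) = 14424.3 J = 14.42 kJ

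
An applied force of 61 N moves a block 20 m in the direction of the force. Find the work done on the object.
W = F·d = (61)(20) = 1220 J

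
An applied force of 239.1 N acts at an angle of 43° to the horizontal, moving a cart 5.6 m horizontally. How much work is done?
W = F·d·cosθ = (239.1)(5.6)cos(43°) = 979.3 J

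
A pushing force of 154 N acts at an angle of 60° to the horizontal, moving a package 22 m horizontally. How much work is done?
W = F·d·cosθ = (154)(22)cos(60°) = 1694 J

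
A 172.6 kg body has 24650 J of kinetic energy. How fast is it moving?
v = √(2·KE/m) = √(2·24650/172.6) = 16.9 m/s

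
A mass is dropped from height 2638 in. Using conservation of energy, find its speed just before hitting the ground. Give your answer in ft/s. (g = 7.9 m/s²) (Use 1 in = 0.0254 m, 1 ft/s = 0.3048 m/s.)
Convert to SI: h = 67.0052 m
mgh = ½mv² ⇒ v = √(2gh) = √(2·7.9·67.0052) = 32.537396 m/s = 106.7 ft/s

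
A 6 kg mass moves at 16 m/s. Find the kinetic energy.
KE = ½mv² = ½(6)(16)² = 768.0 J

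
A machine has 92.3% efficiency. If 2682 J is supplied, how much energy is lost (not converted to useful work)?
W_lost = W_in(1 − η) = 2682·(1 − 0.923) = 206.5 J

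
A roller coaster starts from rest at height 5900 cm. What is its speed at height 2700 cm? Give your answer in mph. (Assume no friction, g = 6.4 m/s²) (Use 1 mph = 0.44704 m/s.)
Convert to SI: h₁−h₂ = 32.0 m
mgh₁ = mgh₂ + ½mv² ⇒ v = √(2g(h₁−h₂)) = √(2·6.4·32.0) = 20.2386 m/s = 45.27 mph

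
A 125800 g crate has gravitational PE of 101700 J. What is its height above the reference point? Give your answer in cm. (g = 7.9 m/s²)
Convert to SI: m = 125.8 kg, PE = 101700 J
h = PE/(mg) = 101700/(125.8·7.9) = 102.332 m = 10230 cm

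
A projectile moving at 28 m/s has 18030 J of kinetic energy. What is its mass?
m = 2·KE/v² = 2·18030/(28)² = 45.99 kg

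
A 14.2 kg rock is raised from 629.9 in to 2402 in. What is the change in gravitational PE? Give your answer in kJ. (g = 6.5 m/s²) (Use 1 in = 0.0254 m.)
Convert to SI: m = 14.2 kg, Δh = 45.0113 m
ΔPE = mgΔh = (14.2)(6.5)(45.0113) = 4154.55 J = 4.155 kJ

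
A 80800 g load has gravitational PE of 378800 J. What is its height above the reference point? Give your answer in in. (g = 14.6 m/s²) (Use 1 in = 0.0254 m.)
Convert to SI: m = 80.8 kg, PE = 378800 J
h = PE/(mg) = 378800/(80.8·14.6) = 321.104 m = 12640 in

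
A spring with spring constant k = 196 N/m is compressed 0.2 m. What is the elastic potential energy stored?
PE = ½kx² = ½(196)(0.2)² = 3.92 J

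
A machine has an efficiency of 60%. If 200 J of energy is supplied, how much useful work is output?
W_out = η·W_in = 0.6·200 = 120.0 J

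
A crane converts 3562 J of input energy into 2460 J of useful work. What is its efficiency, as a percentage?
η = W_out/W_in = 2460/3562 = 69.06%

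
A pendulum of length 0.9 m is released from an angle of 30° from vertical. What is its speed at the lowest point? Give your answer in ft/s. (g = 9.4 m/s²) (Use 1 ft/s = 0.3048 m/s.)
h = L(1 − cosθ) = 0.9(1 − cos30°) = 0.120577 m
v = √(2gh) = √(2·9.4·0.120577) = 1.50561 m/s = 4.94 ft/s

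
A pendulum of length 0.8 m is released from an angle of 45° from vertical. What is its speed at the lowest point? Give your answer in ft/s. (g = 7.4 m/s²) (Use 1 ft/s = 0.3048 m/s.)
h = L(1 − cosθ) = 0.8(1 − cos45°) = 0.234315 m
v = √(2gh) = √(2·7.4·0.234315) = 1.86222 m/s = 6.11 ft/s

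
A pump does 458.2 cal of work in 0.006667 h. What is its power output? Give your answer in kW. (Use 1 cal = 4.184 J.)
Convert to SI: W = 1917.11 J, t = 24.0012 s
P = W/t = 1917.11/24.0012 = 79.8755 W = 0.07988 kW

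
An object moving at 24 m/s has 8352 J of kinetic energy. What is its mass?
m = 2·KE/v² = 2·8352/(24)² = 29.0 kg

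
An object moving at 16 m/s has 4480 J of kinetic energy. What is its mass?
m = 2·KE/v² = 2·4480/(16)² = 35.0 kg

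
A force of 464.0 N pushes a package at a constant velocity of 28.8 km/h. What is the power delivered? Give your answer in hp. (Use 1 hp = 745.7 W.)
Convert to SI: F = 464.0 N, v = 8.0 m/s
P = Fv = (464.0)(8.0) = 3712.0 W = 4.978 hp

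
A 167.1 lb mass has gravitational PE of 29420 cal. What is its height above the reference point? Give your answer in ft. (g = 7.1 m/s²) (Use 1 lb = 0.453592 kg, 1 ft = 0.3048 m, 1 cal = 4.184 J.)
Convert to SI: m = 75.7952 kg, PE = 123093 J
h = PE/(mg) = 123093/(75.7952·7.1) = 228.736 m = 750.4 ft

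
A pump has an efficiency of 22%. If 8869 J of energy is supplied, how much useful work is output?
W_out = η·W_in = 0.22·8869 = 1951.18 J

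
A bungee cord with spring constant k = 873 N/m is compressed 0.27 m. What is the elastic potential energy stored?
PE = ½kx² = ½(873)(0.27)² = 31.82 J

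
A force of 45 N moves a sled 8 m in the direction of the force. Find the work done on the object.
W = F·d = (45)(8) = 360.0 J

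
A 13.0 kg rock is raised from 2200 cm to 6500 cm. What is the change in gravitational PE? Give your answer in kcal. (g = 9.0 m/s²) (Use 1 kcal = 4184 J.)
Convert to SI: m = 13.0 kg, Δh = 43.0 m
ΔPE = mgΔh = (13.0)(9.0)(43.0) = 5031.0 J = 1.202 kcal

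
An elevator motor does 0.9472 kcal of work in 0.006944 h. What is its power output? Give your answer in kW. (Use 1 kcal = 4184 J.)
Convert to SI: W = 3963.08 J, t = 24.9984 s
P = W/t = 3963.08/24.9984 = 158.534 W = 0.1585 kW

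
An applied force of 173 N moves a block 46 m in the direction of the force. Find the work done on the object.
W = F·d = (173)(46) = 7958 J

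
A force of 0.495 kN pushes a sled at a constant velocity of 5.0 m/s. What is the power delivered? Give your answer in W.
Convert to SI: F = 495.0 N, v = 5.0 m/s
P = Fv = (495.0)(5.0) = 2475 W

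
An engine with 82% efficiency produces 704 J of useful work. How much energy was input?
W_in = W_out/η = 704/0.82 = 858.5 J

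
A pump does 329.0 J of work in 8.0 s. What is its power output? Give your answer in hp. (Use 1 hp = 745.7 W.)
P = W/t = 329.0/8.0 = 41.125 W = 0.05515 hp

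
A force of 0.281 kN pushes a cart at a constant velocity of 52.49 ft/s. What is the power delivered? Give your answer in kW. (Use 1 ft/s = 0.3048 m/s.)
Convert to SI: F = 281.0 N, v = 15.999 m/s
P = Fv = (281.0)(15.999) = 4495.71 W = 4.496 kW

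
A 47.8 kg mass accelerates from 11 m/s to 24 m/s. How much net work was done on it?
W = ΔKE = ½m(v₂² − v₁²) = ½(47.8)(24² − 11²) = 10874.5 J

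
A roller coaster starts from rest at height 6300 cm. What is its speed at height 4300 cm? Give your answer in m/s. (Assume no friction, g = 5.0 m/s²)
Convert to SI: h₁−h₂ = 20.0 m
mgh₁ = mgh₂ + ½mv² ⇒ v = √(2g(h₁−h₂)) = √(2·5.0·20.0) = 14.14 m/s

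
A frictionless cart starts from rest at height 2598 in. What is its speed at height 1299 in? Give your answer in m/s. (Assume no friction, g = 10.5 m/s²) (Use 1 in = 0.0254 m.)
Convert to SI: h₁−h₂ = 32.9946 m
mgh₁ = mgh₂ + ½mv² ⇒ v = √(2g(h₁−h₂)) = √(2·10.5·32.9946) = 26.32 m/s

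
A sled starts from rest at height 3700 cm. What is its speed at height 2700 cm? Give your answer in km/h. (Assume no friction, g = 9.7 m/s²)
Convert to SI: h₁−h₂ = 10.0 m
mgh₁ = mgh₂ + ½mv² ⇒ v = √(2g(h₁−h₂)) = √(2·9.7·10.0) = 13.9284 m/s = 50.14 km/h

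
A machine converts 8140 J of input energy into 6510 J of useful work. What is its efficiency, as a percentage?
η = W_out/W_in = 6510/8140 = 79.98%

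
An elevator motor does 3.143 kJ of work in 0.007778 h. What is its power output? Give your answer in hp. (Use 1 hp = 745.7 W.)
Convert to SI: W = 3143.0 J, t = 28.0008 s
P = W/t = 3143.0/28.0008 = 112.247 W = 0.1505 hp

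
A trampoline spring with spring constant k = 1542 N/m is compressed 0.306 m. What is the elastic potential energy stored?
PE = ½kx² = ½(1542)(0.306)² = 72.19 J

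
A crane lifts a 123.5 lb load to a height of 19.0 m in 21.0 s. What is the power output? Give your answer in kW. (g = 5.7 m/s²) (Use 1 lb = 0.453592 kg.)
Convert to SI: m = 56.0186 kg, h = 19.0 m, t = 21.0 s
P = mgh/t = (56.0186)(5.7)(19.0)/21.0 = 288.896 W = 0.2889 kW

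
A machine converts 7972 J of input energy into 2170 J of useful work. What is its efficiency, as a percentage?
η = W_out/W_in = 2170/7972 = 27.22%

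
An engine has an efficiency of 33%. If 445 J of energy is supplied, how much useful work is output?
W_out = η·W_in = 0.33·445 = 146.85 J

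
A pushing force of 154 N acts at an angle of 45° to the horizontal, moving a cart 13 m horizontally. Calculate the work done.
W = F·d·cosθ = (154)(13)cos(45°) = 1416 J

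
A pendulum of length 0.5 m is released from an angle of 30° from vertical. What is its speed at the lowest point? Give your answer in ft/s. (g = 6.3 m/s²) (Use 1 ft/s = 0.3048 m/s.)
h = L(1 − cosθ) = 0.5(1 − cos30°) = 0.0669873 m
v = √(2gh) = √(2·6.3·0.0669873) = 0.918716 m/s = 3.014 ft/s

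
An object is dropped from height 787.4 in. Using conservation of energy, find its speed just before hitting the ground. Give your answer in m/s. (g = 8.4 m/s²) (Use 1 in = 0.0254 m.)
Convert to SI: h = 20.0 m
mgh = ½mv² ⇒ v = √(2gh) = √(2·8.4·20.0) = 18.33 m/s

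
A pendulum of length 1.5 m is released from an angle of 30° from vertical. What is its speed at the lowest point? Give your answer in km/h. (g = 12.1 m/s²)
h = L(1 − cosθ) = 1.5(1 − cos30°) = 0.200962 m
v = √(2gh) = √(2·12.1·0.200962) = 2.20528 m/s = 7.939 km/h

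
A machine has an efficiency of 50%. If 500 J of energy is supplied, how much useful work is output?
W_out = η·W_in = 0.5·500 = 250.0 J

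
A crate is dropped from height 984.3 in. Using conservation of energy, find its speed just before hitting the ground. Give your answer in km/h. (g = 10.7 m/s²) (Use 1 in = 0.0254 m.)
Convert to SI: h = 25.0012 m
mgh = ½mv² ⇒ v = √(2gh) = √(2·10.7·25.0012) = 23.1306 m/s = 83.27 km/h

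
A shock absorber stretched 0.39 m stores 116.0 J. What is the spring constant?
k = 2·PE/x² = 2·116.0/(0.39)² = 1525 N/m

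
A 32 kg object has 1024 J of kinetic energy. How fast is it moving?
v = √(2·KE/m) = √(2·1024/32) = 8.0 m/s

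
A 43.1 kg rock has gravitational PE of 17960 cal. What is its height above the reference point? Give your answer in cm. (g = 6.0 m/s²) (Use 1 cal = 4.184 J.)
Convert to SI: m = 43.1 kg, PE = 75144.6 J
h = PE/(mg) = 75144.6/(43.1·6.0) = 290.583 m = 29060 cm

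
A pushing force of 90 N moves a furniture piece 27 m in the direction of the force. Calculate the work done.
W = F·d = (90)(27) = 2430 J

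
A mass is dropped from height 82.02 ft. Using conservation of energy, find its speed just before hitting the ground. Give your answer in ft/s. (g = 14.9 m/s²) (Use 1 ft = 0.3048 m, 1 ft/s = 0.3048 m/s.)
Convert to SI: h = 24.9997 m
mgh = ½mv² ⇒ v = √(2gh) = √(2·14.9·24.9997) = 27.2945 m/s = 89.55 ft/s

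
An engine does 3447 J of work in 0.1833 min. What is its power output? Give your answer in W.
Convert to SI: W = 3447.0 J, t = 10.998 s
P = W/t = 3447.0/10.998 = 313.4 W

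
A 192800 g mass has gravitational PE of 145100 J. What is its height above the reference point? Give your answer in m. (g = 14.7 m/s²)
Convert to SI: m = 192.8 kg, PE = 145100 J
h = PE/(mg) = 145100/(192.8·14.7) = 51.2 m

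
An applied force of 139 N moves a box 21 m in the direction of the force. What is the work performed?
W = F·d = (139)(21) = 2919 J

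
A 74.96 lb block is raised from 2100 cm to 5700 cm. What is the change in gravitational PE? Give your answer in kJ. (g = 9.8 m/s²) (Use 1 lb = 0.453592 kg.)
Convert to SI: m = 34.0013 kg, Δh = 36.0 m
ΔPE = mgΔh = (34.0013)(9.8)(36.0) = 11995.6 J = 12.0 kJ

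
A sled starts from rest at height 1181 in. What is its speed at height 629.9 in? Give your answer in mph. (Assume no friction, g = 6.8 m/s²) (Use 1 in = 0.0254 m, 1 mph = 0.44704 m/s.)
Convert to SI: h₁−h₂ = 13.9979 m
mgh₁ = mgh₂ + ½mv² ⇒ v = √(2g(h₁−h₂)) = √(2·6.8·13.9979) = 13.7975 m/s = 30.86 mph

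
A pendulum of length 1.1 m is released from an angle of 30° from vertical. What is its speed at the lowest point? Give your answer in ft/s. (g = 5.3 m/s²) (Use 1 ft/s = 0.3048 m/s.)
h = L(1 − cosθ) = 1.1(1 − cos30°) = 0.147372 m
v = √(2gh) = √(2·5.3·0.147372) = 1.24986 m/s = 4.101 ft/s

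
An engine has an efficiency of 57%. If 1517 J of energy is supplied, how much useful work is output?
W_out = η·W_in = 0.57·1517 = 864.69 J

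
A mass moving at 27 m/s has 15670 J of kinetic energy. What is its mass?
m = 2·KE/v² = 2·15670/(27)² = 42.99 kg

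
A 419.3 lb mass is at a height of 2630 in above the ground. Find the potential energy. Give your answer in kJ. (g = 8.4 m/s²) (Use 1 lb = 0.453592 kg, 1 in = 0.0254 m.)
Convert to SI: m = 190.191 kg, h = 66.802 m
PE = mgh = (190.191)(8.4)(66.802) = 106723 J = 106.7 kJ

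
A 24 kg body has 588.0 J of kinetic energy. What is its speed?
v = √(2·KE/m) = √(2·588.0/24) = 7.0 m/s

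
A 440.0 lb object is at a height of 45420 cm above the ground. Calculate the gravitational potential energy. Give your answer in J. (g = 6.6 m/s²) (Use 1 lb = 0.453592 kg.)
Convert to SI: m = 199.58 kg, h = 454.2 m
PE = mgh = (199.58)(6.6)(454.2) = 598300 J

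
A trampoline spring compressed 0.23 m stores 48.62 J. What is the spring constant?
k = 2·PE/x² = 2·48.62/(0.23)² = 1838 N/m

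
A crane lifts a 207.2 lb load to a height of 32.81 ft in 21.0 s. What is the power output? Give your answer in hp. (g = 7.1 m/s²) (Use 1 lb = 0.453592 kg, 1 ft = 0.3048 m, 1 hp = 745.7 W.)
Convert to SI: m = 93.9843 kg, h = 10.0005 m, t = 21.0 s
P = mgh/t = (93.9843)(7.1)(10.0005)/21.0 = 317.772 W = 0.4261 hp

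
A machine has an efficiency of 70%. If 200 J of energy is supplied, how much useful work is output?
W_out = η·W_in = 0.7·200 = 140.0 J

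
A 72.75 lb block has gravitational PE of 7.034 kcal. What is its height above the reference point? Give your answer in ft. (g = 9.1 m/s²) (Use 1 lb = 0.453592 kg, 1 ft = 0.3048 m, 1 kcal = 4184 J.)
Convert to SI: m = 32.9988 kg, PE = 29430.3 J
h = PE/(mg) = 29430.3/(32.9988·9.1) = 98.0064 m = 321.5 ft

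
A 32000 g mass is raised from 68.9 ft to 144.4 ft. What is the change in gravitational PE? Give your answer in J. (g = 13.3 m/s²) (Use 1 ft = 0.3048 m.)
Convert to SI: m = 32.0 kg, Δh = 23.0124 m
ΔPE = mgΔh = (32.0)(13.3)(23.0124) = 9794 J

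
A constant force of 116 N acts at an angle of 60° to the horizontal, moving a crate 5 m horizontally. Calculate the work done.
W = F·d·cosθ = (116)(5)cos(60°) = 290.0 J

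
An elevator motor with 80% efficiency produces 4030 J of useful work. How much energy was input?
W_in = W_out/η = 4030/0.8 = 5038 J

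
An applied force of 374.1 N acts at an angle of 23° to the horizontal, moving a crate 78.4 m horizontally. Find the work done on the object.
W = F·d·cosθ = (374.1)(78.4)cos(23°) = 27000 J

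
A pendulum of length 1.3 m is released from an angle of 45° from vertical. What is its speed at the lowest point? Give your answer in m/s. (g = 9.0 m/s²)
h = L(1 − cosθ) = 1.3(1 − cos45°) = 0.380761 m
v = √(2gh) = √(2·9.0·0.380761) = 2.618 m/s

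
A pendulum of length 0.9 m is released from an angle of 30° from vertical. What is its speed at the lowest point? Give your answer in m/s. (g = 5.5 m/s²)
h = L(1 − cosθ) = 0.9(1 − cos30°) = 0.120577 m
v = √(2gh) = √(2·5.5·0.120577) = 1.152 m/s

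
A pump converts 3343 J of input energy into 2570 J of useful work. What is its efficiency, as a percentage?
η = W_out/W_in = 2570/3343 = 76.88%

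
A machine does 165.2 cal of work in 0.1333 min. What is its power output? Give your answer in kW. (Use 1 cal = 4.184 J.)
Convert to SI: W = 691.197 J, t = 7.998 s
P = W/t = 691.197/7.998 = 86.4212 W = 0.08642 kW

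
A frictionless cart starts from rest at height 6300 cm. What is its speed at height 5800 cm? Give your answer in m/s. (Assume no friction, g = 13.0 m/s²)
Convert to SI: h₁−h₂ = 5.0 m
mgh₁ = mgh₂ + ½mv² ⇒ v = √(2g(h₁−h₂)) = √(2·13.0·5.0) = 11.4 m/s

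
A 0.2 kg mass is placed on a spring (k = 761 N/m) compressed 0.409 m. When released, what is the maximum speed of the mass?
½kx² = ½mv² ⇒ v = x√(k/m) = (0.409)√(761/0.2) = 25.23 m/s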